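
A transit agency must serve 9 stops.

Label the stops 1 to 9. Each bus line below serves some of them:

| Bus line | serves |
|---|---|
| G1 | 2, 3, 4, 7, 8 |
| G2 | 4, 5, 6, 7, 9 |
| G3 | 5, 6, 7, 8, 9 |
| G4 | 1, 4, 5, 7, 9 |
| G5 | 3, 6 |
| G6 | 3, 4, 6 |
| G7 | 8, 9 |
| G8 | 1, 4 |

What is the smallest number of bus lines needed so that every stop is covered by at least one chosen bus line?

G1 and G2 and G8 together: G1 ∪ G2 ∪ G8 = {1, 2, 3, 4, 5, 6, 7, 8, 9} — every stop is covered.
Only G1 contains 2, so G1 is forced; the remaining 4 stops need at least 2 more bus lines (each remaining bus line adds at most 3) — so at least 3 bus lines are needed, and 3 is optimal.

3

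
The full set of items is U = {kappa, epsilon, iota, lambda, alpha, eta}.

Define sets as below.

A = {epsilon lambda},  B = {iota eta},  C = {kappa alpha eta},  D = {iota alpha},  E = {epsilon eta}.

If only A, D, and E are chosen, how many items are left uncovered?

Union of A, D, E = {epsilon, iota, lambda, alpha, eta}.
Not covered: kappa — 1 item.

1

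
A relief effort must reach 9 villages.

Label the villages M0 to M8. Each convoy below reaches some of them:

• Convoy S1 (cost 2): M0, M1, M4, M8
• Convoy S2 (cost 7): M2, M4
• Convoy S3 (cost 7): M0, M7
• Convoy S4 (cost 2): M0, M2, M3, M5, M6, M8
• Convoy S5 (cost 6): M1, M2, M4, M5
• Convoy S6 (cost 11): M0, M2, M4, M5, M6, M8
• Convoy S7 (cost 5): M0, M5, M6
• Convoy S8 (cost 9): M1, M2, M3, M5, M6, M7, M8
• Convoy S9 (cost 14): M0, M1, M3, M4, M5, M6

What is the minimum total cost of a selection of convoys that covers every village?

S1, S8 together cover every village (S1 ∪ S8 = {M0, M1, M2, M3, M4, M5, M6, M7, M8}); total cost 2 + 9 = 11.
No covering selection has total cost below 11.

11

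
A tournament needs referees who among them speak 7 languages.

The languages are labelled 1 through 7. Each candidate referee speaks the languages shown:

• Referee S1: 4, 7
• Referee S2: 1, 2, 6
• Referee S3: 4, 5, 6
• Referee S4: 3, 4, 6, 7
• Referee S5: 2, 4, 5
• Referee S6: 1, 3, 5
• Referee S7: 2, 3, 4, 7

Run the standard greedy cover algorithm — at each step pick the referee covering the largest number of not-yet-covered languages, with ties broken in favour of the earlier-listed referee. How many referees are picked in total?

3

Greedy: pick S4 (covers 4 new) → pick S2 (covers 2 new) → pick S3 (covers 1 new). Total picks: 3.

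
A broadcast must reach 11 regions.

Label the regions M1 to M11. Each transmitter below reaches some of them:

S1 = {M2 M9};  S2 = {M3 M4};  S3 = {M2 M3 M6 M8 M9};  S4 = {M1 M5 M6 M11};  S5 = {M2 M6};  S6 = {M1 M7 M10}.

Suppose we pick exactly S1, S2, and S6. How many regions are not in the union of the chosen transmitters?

Union of S1, S2, S6 = {M1, M2, M3, M4, M7, M9, M10}.
Not covered: M5, M6, M8, M11 — 4 regions.

4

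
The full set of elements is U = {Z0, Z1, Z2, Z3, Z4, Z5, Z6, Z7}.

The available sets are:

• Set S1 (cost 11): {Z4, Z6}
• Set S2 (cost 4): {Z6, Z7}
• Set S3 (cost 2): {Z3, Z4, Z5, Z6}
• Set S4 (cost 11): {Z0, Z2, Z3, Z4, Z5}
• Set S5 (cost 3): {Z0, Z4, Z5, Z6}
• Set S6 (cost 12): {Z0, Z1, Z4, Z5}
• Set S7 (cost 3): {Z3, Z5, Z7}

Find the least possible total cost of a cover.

27

S2, S4, S6 together cover every element (S2 ∪ S4 ∪ S6 = {Z0, Z1, Z2, Z3, Z4, Z5, Z6, Z7}); total cost 4 + 11 + 12 = 27.
The greedy pick S3, S5, S7, S4, S6 costs 31; no covering selection beats 27.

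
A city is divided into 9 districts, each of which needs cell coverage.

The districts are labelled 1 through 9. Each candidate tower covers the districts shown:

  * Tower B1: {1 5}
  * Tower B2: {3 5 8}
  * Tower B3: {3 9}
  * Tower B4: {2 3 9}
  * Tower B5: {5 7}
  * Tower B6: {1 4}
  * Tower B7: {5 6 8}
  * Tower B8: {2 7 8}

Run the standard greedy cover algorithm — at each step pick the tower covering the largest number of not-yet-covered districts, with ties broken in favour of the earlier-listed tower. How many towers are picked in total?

Greedy: pick B2 (covers 3 new) → pick B4 (covers 2 new) → pick B6 (covers 2 new) → pick B5 (covers 1 new) → pick B7 (covers 1 new). Total picks: 5.
(The true minimum cover uses only 4 towers, so greedy is not optimal here.)

5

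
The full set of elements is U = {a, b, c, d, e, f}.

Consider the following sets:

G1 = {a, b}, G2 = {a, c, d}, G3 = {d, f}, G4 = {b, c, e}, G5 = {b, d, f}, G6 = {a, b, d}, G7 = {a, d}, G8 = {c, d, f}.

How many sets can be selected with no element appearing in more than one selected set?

2

G1, G8 are pairwise disjoint (G1={a,b}; G8={c,d,f}).
Every remaining set overlaps one of these, and no 3 of the listed sets are pairwise disjoint, so 2 is the maximum.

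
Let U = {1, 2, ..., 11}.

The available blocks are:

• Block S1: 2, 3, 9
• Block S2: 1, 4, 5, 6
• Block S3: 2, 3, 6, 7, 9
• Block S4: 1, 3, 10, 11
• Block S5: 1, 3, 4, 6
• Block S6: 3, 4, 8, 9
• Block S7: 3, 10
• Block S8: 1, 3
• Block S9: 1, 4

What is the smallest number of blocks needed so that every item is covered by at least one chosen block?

S2 and S3 and S4 and S6 together: S2 ∪ S3 ∪ S4 ∪ S6 = {1, 2, 3, 4, 5, 6, 7, 8, 9, 10, 11} — every item is covered.
Only S6 contains 8, so S6 is forced; the remaining 7 items need at least 3 more blocks (each remaining block adds at most 3) — so at least 4 blocks are needed, and 4 is optimal.

4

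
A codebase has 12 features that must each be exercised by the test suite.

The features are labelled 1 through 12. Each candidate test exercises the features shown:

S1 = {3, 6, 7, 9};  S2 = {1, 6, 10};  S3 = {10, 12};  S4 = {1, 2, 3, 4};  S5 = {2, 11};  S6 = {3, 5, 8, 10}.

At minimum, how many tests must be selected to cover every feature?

S1 and S3 and S4 and S5 and S6 together: S1 ∪ S3 ∪ S4 ∪ S5 ∪ S6 = {1, 2, 3, 4, 5, 6, 7, 8, 9, 10, 11, 12} — every feature is covered.
No 4 of the 6 tests cover everything (all 15 combinations miss at least one feature), so 5 is optimal.

5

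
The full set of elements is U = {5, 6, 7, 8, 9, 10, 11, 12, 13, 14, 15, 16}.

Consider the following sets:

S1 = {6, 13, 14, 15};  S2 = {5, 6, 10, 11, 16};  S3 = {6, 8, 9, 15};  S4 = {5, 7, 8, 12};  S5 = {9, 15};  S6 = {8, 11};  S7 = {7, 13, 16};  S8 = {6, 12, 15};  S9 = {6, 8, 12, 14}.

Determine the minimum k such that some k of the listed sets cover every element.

4

S1 and S2 and S3 and S4 together: S1 ∪ S2 ∪ S3 ∪ S4 = {5, 6, 7, 8, 9, 10, 11, 12, 13, 14, 15, 16} — every element is covered.
Only S2 contains 10, so S2 is forced; the remaining 7 elements need at least 3 more sets (each remaining set adds at most 3) — so at least 4 sets are needed, and 4 is optimal.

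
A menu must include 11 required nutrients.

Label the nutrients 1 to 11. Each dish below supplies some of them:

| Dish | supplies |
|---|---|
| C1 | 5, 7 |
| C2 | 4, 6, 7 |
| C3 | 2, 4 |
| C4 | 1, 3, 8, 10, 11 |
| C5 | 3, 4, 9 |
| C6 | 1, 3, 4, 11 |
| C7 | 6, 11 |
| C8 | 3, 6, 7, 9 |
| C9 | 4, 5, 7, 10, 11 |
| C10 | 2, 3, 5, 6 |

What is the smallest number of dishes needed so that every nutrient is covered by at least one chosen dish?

4

Take {C3, C4, C8, C10}. Their union is {1, 2, 3, 4, 5, 6, 7, 8, 9, 10, 11}, which is all 11 nutrients.
No 3 of the 10 dishes cover everything (all 120 combinations miss at least one nutrient), so 4 is optimal.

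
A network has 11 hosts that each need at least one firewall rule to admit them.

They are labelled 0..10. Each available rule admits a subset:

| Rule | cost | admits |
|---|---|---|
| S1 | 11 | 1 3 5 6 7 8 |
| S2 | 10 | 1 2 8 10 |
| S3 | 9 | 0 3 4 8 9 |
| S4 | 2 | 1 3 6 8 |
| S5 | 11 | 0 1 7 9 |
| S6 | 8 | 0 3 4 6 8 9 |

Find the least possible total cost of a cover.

S1, S2, S6 together cover every host (S1 ∪ S2 ∪ S6 = {0, 1, 2, 3, 4, 5, 6, 7, 8, 9, 10}); total cost 11 + 10 + 8 = 29.
The greedy pick S4, S6, S2, S1 costs 31; no covering selection beats 29.

29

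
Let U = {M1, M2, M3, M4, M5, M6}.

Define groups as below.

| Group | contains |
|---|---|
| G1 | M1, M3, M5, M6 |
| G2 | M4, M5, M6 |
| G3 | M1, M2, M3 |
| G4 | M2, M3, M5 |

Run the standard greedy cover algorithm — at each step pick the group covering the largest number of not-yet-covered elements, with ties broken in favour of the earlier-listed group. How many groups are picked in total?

3

Greedy: pick G1 (covers 4 new) → pick G2 (covers 1 new) → pick G3 (covers 1 new). Total picks: 3.
(The true minimum cover uses only 2 groups, so greedy is not optimal here.)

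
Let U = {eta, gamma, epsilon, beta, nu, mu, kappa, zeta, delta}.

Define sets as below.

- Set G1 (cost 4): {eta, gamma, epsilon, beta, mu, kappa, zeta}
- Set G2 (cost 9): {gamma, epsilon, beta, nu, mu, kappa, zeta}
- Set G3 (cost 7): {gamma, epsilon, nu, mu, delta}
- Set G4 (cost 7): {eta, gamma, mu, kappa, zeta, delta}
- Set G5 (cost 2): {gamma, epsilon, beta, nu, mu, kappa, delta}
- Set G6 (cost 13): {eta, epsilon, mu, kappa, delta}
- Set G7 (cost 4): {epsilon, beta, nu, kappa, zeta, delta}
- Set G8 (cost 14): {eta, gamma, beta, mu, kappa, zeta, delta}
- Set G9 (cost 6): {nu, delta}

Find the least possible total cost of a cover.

G1, G5 together cover every element (G1 ∪ G5 = {eta, gamma, epsilon, beta, nu, mu, kappa, zeta, delta}); total cost 4 + 2 = 6.
No covering selection has total cost below 6.

6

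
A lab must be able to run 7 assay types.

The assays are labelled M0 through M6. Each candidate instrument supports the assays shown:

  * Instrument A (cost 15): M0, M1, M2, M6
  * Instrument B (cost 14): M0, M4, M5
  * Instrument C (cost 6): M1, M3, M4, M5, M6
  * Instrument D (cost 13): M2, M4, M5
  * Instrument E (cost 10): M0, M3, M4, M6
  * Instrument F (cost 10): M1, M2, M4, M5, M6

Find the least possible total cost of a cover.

20

E, F together cover every assay (E ∪ F = {M0, M1, M2, M3, M4, M5, M6}); total cost 10 + 10 = 20.
The greedy pick C, A costs 21; no covering selection beats 20.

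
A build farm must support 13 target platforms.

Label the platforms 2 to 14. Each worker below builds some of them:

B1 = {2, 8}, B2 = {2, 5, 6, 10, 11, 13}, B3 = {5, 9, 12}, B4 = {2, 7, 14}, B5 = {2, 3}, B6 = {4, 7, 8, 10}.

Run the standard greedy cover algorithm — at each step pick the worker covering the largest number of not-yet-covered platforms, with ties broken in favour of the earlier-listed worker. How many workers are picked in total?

5

Greedy: pick B2 (covers 6 new) → pick B6 (covers 3 new) → pick B3 (covers 2 new) → pick B4 (covers 1 new) → pick B5 (covers 1 new). Total picks: 5.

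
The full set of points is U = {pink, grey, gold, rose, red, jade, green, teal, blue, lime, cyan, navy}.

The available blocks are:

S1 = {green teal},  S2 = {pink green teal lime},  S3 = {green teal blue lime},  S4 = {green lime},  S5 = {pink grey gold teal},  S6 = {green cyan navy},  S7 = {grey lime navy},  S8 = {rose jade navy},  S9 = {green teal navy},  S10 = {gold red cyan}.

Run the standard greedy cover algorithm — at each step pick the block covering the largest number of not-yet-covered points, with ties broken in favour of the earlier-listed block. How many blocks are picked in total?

Greedy: pick S2 (covers 4 new) → pick S8 (covers 3 new) → pick S10 (covers 3 new) → pick S3 (covers 1 new) → pick S5 (covers 1 new). Total picks: 5.
(The true minimum cover uses only 4 blocks, so greedy is not optimal here.)

5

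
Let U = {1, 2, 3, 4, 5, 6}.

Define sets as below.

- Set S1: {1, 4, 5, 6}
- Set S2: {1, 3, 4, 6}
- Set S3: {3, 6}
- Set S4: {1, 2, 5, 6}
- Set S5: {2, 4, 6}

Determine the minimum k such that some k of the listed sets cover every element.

2

S2 and S4 cover everything between them: the union {1, 2, 3, 4, 5, 6} is all of U.
No single set has all 6 elements (the largest, S1, has 4), so 2 is optimal.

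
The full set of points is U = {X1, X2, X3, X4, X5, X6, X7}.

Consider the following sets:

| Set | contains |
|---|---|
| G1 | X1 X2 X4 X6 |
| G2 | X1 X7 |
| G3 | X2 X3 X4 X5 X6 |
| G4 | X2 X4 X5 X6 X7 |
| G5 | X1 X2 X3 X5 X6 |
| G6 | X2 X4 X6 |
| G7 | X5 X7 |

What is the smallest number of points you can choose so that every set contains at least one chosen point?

2

Take H = {X6, X7}. Each listed set contains at least one of these, so H is a hitting set of size 2.
The sets G2, G3 are pairwise disjoint, so any hitting set needs a separate point for each — at least 2. Hence 2 is optimal.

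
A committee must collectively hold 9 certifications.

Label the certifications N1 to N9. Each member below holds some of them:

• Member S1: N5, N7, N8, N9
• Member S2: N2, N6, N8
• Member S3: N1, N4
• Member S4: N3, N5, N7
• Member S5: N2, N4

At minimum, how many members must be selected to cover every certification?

Take {S1, S2, S3, S4}. Their union is {N1, N2, N3, N4, N5, N6, N7, N8, N9}, which is all 9 certifications.
Only S1 contains N9, so S1 is forced; the remaining 5 certifications need at least 3 more members (each remaining member adds at most 2) — so at least 4 members are needed, and 4 is optimal.

4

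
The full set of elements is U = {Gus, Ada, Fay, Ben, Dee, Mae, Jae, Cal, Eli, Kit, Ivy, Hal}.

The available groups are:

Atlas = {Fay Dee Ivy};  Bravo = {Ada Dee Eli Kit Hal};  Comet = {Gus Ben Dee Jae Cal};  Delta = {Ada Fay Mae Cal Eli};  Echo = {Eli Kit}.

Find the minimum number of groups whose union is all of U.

Take {Atlas, Bravo, Comet, Delta}. Their union is {Gus, Ada, Fay, Ben, Dee, Mae, Jae, Cal, Eli, Kit, Ivy, Hal}, which is all 12 elements.
Only Atlas contains Ivy, so Atlas is forced; the remaining 9 elements need at least 3 more groups (each remaining group adds at most 4) — so at least 4 groups are needed, and 4 is optimal.

4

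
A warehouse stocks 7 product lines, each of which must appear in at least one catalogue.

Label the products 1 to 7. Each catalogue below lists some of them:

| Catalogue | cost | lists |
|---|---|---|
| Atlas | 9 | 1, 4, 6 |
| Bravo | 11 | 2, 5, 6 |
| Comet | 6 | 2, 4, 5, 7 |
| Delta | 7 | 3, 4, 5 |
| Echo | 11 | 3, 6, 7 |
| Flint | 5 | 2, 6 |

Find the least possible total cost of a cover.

22

Atlas, Comet, Delta together cover every product (Atlas ∪ Comet ∪ Delta = {1, 2, 3, 4, 5, 6, 7}); total cost 9 + 6 + 7 = 22.
No covering selection has total cost below 22.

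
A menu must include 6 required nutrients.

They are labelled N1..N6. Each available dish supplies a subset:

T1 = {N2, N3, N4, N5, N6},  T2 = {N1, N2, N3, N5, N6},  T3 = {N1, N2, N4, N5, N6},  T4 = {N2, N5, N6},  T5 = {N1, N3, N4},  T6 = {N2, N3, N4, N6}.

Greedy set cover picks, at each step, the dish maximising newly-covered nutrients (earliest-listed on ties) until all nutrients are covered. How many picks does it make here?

2

Greedy: pick T1 (covers 5 new) → pick T2 (covers 1 new). Total picks: 2.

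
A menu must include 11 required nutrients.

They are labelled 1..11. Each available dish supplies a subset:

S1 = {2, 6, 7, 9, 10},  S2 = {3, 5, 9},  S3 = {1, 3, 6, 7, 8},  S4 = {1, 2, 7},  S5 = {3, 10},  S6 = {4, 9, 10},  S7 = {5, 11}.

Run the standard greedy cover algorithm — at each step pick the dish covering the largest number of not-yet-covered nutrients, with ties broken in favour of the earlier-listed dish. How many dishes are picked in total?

Greedy: pick S1 (covers 5 new) → pick S3 (covers 3 new) → pick S7 (covers 2 new) → pick S6 (covers 1 new). Total picks: 4.

4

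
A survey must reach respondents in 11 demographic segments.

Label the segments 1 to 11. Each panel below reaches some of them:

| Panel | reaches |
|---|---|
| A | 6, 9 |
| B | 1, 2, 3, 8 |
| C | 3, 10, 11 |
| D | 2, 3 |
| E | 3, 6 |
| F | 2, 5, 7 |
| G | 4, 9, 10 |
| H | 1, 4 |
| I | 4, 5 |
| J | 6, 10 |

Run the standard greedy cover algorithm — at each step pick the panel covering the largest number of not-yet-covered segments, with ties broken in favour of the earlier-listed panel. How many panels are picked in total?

5

Greedy: pick B (covers 4 new) → pick G (covers 3 new) → pick F (covers 2 new) → pick A (covers 1 new) → pick C (covers 1 new). Total picks: 5.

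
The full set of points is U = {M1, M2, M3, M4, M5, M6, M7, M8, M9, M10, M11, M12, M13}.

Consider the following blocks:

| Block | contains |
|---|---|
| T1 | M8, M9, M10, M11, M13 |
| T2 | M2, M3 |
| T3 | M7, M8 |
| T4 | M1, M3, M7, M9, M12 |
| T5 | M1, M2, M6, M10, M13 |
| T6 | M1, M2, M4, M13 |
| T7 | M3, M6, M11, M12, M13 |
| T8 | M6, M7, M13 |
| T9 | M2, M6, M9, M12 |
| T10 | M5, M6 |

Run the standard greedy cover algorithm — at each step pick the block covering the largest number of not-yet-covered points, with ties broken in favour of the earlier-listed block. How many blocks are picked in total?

Greedy: pick T1 (covers 5 new) → pick T4 (covers 4 new) → pick T5 (covers 2 new) → pick T6 (covers 1 new) → pick T10 (covers 1 new). Total picks: 5.
(The true minimum cover uses only 4 blocks, so greedy is not optimal here.)

5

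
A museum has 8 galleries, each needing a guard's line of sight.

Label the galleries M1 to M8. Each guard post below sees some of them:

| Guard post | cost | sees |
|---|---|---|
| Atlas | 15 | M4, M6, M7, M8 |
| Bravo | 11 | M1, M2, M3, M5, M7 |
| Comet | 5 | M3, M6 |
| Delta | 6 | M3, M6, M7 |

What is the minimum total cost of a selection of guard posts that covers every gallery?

26

Atlas, Bravo together cover every gallery (Atlas ∪ Bravo = {M1, M2, M3, M4, M5, M6, M7, M8}); total cost 15 + 11 = 26.
The greedy pick Delta, Bravo, Atlas costs 32; no covering selection beats 26.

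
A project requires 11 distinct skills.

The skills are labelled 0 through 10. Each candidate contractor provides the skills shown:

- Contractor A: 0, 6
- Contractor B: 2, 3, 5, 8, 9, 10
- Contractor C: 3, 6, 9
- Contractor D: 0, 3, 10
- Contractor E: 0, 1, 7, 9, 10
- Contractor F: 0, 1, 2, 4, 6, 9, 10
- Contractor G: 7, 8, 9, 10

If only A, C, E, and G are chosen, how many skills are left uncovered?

3

Union of A, C, E, G = {0, 1, 3, 6, 7, 8, 9, 10}.
Not covered: 2, 4, 5 — 3 skills.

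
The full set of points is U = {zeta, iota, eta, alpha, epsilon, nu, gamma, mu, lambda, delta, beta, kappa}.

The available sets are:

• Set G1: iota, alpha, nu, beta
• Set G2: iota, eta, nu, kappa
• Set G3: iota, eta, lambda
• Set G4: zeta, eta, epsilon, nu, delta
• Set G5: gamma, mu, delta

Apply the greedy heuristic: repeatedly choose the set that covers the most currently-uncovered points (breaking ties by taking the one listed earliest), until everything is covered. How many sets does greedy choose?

Greedy: pick G4 (covers 5 new) → pick G1 (covers 3 new) → pick G5 (covers 2 new) → pick G2 (covers 1 new) → pick G3 (covers 1 new). Total picks: 5.

5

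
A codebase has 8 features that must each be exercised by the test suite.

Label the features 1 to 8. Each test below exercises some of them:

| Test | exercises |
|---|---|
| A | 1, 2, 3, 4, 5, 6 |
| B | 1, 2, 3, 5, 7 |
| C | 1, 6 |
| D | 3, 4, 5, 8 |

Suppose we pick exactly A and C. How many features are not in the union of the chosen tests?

2

Union of A, C = {1, 2, 3, 4, 5, 6}.
Not covered: 7, 8 — 2 features.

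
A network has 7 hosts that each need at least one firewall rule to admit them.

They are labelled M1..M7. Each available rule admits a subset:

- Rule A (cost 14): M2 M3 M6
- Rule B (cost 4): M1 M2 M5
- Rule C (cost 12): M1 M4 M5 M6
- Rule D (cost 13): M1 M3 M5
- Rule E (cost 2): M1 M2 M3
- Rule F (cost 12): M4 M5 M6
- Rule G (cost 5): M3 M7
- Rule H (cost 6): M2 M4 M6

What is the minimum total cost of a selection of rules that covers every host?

B, G, H together cover every host (B ∪ G ∪ H = {M1, M2, M3, M4, M5, M6, M7}); total cost 4 + 5 + 6 = 15.
The greedy pick E, H, B, G costs 17; no covering selection beats 15.

15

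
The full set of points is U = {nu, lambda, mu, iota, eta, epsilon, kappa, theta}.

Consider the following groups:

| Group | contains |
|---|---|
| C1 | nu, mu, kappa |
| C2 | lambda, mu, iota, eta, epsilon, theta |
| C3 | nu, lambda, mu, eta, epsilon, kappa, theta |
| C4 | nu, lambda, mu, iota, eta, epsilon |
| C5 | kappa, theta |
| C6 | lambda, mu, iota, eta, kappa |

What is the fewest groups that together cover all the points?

2

C4 and C5 together: C4 ∪ C5 = {nu, lambda, mu, iota, eta, epsilon, kappa, theta} — every point is covered.
No single group has all 8 points (the largest, C3, has 7), so 2 is optimal.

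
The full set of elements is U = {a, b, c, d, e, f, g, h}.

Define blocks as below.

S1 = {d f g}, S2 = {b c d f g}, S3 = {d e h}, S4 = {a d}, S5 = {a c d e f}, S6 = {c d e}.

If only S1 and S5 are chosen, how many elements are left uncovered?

2

Union of S1, S5 = {a, c, d, e, f, g}.
Not covered: b, h — 2 elements.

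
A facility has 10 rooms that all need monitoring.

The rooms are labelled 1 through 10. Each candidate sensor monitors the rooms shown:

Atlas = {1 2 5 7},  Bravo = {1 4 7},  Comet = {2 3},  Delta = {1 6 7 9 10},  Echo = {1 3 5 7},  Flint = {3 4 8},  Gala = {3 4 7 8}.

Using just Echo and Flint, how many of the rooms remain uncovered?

Union of Echo, Flint = {1, 3, 4, 5, 7, 8}.
Not covered: 2, 6, 9, 10 — 4 rooms.

4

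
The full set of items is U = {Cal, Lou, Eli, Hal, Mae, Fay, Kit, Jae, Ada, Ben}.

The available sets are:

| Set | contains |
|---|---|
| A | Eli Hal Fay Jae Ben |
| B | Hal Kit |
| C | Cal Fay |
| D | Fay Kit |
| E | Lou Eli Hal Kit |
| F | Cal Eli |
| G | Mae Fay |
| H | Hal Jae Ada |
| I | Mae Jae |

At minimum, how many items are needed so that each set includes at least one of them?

4

Take T = {Eli, Hal, Mae, Fay}. Each listed set contains at least one of these, so T is a hitting set of size 4.
No choice of 3 items meets every set, so 4 is the minimum.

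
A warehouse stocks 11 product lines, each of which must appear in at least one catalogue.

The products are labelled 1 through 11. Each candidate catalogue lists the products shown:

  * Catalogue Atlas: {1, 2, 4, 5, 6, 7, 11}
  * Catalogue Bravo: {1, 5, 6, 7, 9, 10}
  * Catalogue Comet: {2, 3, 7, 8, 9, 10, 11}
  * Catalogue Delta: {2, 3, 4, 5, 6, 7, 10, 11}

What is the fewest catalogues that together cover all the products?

2

Take {Atlas, Comet}. Their union is {1, 2, 3, 4, 5, 6, 7, 8, 9, 10, 11}, which is all 11 products.
No single catalogue has all 11 products (the largest, Delta, has 8), so 2 is optimal.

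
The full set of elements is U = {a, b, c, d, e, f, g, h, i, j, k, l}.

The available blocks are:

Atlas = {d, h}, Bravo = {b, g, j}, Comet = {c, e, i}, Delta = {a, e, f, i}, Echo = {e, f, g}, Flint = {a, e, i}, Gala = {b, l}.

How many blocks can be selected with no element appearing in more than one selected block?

3

Atlas, Bravo, Delta are pairwise disjoint (Atlas={d,h}; Bravo={b,g,j}; Delta={a,e,f,i}).
Every remaining block overlaps one of these, and no 4 of the listed blocks are pairwise disjoint, so 3 is the maximum.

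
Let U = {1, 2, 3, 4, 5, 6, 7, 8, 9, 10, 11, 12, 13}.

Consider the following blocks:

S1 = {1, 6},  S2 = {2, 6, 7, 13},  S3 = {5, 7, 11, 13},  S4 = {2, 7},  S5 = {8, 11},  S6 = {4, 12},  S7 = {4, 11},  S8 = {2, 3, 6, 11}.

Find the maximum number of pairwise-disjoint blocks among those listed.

S1, S4, S5, S6 are pairwise disjoint (S1={1,6}; S4={2,7}; S5={8,11}; S6={4,12}).
Every remaining block overlaps one of these, and no 5 of the listed blocks are pairwise disjoint, so 4 is the maximum.

4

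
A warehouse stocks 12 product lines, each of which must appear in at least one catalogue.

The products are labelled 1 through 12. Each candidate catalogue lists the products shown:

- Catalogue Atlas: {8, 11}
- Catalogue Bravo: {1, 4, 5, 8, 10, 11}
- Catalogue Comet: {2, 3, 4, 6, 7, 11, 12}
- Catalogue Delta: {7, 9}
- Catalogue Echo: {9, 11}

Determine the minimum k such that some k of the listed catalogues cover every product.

Take {Bravo, Comet, Echo}. Their union is {1, 2, 3, 4, 5, 6, 7, 8, 9, 10, 11, 12}, which is all 12 products.
Only Bravo contains 1, so Bravo is forced; the remaining 6 products need at least 2 more catalogues (each remaining catalogue adds at most 5) — so at least 3 catalogues are needed, and 3 is optimal.

3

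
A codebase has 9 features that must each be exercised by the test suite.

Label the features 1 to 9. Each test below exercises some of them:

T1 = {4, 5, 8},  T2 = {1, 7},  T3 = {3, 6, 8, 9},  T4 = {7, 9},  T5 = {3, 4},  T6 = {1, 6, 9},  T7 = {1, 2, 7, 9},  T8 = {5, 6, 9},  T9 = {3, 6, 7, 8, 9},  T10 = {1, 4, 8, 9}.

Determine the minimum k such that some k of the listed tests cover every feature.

T1 and T7 and T9 together: T1 ∪ T7 ∪ T9 = {1, 2, 3, 4, 5, 6, 7, 8, 9} — every feature is covered.
Only T7 contains 2, so T7 is forced; the remaining 5 features need at least 2 more tests (each remaining test adds at most 3) — so at least 3 tests are needed, and 3 is optimal.

3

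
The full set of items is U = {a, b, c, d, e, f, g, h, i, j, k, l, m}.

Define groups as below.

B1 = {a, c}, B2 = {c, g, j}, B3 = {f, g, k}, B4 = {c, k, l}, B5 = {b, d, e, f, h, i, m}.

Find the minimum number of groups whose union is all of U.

B1, B2, B4, and B5 cover everything between them: the union {a, b, c, d, e, f, g, h, i, j, k, l, m} is all of U.
No 3 of the 5 groups cover everything (all 10 combinations miss at least one item), so 4 is optimal.

4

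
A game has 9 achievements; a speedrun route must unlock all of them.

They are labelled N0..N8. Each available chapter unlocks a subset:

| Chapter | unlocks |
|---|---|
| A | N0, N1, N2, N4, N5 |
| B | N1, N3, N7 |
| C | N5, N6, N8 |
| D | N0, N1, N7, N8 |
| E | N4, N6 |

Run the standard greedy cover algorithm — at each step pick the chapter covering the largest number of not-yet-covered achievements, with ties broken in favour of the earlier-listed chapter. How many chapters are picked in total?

Greedy: pick A (covers 5 new) → pick B (covers 2 new) → pick C (covers 2 new). Total picks: 3.

3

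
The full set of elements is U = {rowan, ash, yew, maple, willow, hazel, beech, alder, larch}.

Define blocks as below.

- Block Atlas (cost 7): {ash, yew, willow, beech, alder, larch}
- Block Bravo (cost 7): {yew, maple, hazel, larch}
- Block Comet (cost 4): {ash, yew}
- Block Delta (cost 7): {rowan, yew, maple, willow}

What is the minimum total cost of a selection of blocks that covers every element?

21

Atlas, Bravo, Delta together cover every element (Atlas ∪ Bravo ∪ Delta = {rowan, ash, yew, maple, willow, hazel, beech, alder, larch}); total cost 7 + 7 + 7 = 21.
No covering selection has total cost below 21.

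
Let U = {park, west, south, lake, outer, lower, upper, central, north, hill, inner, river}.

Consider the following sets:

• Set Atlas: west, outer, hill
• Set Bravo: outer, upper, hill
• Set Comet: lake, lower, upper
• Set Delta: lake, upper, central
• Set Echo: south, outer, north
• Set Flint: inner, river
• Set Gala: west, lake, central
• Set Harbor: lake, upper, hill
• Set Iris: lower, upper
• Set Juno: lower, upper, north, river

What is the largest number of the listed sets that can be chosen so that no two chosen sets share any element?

Echo, Flint, Gala, Iris are pairwise disjoint (Echo={south,outer,north}; Flint={inner,river}; Gala={west,lake,central}; Iris={lower,upper}).
Every remaining set overlaps one of these, and no 5 of the listed sets are pairwise disjoint, so 4 is the maximum.

4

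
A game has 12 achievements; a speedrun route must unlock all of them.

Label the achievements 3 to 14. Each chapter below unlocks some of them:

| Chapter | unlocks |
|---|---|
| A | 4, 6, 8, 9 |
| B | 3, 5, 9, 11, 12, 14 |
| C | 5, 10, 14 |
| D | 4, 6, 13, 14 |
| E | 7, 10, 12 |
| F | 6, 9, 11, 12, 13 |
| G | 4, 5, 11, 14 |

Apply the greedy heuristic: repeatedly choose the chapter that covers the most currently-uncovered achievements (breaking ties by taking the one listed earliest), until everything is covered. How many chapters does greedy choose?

4

Greedy: pick B (covers 6 new) → pick A (covers 3 new) → pick E (covers 2 new) → pick D (covers 1 new). Total picks: 4.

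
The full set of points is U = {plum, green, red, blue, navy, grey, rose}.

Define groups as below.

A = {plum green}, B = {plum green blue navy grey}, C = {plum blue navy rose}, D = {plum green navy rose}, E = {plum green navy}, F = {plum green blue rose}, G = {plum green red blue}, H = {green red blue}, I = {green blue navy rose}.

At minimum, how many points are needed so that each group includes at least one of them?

2

Take T = {plum, blue}. Each listed group contains at least one of these, so T is a hitting set of size 2.
No single point lies in every group, so at least 2 are needed and 2 is optimal.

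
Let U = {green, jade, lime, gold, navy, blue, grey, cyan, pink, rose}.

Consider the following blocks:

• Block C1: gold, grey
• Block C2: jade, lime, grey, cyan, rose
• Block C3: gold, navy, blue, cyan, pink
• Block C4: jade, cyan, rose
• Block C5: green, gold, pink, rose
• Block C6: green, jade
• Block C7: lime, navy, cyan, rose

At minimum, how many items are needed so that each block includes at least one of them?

H = {green, gold, cyan} meets every block (each contains at least one member of H), and |H| = 3.
The blocks C1, C6, C7 are pairwise disjoint, so any hitting set needs a separate item for each — at least 3. Hence 3 is optimal.

3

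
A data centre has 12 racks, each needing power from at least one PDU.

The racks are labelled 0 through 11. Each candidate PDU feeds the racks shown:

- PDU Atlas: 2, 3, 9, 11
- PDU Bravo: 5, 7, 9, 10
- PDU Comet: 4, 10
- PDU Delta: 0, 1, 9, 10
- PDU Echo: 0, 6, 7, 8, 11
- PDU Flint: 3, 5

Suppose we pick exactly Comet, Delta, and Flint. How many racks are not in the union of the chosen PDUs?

5

Union of Comet, Delta, Flint = {0, 1, 3, 4, 5, 9, 10}.
Not covered: 2, 6, 7, 8, 11 — 5 racks.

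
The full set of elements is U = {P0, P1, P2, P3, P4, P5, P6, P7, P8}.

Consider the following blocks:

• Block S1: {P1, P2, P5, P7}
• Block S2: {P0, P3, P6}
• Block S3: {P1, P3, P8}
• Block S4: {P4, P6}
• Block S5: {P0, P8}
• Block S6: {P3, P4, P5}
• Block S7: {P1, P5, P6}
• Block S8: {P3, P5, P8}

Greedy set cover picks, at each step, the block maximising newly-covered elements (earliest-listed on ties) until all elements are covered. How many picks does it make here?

Greedy: pick S1 (covers 4 new) → pick S2 (covers 3 new) → pick S3 (covers 1 new) → pick S4 (covers 1 new). Total picks: 4.

4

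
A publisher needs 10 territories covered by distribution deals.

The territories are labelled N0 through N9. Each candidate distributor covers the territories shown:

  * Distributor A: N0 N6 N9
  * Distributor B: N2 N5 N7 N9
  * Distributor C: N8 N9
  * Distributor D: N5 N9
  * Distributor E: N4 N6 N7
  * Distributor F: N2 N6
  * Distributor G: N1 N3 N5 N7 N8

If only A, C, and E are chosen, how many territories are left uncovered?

4

Union of A, C, E = {N0, N4, N6, N7, N8, N9}.
Not covered: N1, N2, N3, N5 — 4 territories.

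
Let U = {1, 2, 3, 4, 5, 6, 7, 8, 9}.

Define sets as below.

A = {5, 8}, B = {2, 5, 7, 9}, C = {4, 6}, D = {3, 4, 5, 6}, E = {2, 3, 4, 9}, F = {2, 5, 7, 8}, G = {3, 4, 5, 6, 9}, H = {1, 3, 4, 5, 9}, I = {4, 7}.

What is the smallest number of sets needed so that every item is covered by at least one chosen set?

3

Take {F, G, H}. Their union is {1, 2, 3, 4, 5, 6, 7, 8, 9}, which is all 9 items.
Only H contains 1, so H is forced; the remaining 4 items need at least 2 more sets (each remaining set adds at most 3) — so at least 3 sets are needed, and 3 is optimal.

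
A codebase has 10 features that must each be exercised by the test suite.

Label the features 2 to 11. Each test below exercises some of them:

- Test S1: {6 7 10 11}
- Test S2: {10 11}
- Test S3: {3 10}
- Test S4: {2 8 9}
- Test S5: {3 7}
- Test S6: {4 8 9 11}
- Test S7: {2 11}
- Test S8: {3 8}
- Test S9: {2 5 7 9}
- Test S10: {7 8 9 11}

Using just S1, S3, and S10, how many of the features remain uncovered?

Union of S1, S3, S10 = {3, 6, 7, 8, 9, 10, 11}.
Not covered: 2, 4, 5 — 3 features.

3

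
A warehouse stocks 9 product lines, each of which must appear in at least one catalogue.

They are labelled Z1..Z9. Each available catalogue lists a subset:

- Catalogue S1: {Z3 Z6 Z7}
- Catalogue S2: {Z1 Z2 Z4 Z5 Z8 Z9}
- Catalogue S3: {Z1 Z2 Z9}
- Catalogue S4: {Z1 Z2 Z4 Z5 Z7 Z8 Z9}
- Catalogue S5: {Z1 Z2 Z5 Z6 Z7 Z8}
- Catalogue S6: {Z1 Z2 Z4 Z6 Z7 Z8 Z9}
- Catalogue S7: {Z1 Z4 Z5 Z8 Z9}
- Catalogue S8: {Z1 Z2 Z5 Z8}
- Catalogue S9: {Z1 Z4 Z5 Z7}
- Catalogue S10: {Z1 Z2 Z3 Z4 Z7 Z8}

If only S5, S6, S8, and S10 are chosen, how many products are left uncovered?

Union of S5, S6, S8, S10 = {Z1, Z2, Z3, Z4, Z5, Z6, Z7, Z8, Z9} — that's every product, so 0 are uncovered.

0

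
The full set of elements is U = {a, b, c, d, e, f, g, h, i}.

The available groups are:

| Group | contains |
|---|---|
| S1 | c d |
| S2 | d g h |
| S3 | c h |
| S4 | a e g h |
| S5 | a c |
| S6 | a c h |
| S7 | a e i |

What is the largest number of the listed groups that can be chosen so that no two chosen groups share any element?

S1, S7 are pairwise disjoint (S1={c,d}; S7={a,e,i}).
Every remaining group overlaps one of these, and no 3 of the listed groups are pairwise disjoint, so 2 is the maximum.

2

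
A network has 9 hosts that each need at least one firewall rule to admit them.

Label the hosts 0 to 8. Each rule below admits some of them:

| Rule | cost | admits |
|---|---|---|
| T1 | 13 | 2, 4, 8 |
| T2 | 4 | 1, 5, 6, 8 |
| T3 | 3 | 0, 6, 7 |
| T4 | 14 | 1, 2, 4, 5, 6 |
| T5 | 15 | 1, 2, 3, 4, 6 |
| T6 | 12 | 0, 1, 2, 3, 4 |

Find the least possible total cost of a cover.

T2, T3, T6 together cover every host (T2 ∪ T3 ∪ T6 = {0, 1, 2, 3, 4, 5, 6, 7, 8}); total cost 4 + 3 + 12 = 19.
No covering selection has total cost below 19.

19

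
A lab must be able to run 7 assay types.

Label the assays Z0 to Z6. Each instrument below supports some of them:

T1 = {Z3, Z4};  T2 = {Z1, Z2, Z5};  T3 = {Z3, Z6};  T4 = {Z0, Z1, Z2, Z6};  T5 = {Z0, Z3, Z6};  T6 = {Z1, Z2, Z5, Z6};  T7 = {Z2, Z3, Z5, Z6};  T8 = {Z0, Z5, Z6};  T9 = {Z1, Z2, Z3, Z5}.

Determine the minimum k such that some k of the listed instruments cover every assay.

Take {T1, T4, T9}. Their union is {Z0, Z1, Z2, Z3, Z4, Z5, Z6}, which is all 7 assays.
Only T1 contains Z4, so T1 is forced; the remaining 5 assays need at least 2 more instruments (each remaining instrument adds at most 4) — so at least 3 instruments are needed, and 3 is optimal.

3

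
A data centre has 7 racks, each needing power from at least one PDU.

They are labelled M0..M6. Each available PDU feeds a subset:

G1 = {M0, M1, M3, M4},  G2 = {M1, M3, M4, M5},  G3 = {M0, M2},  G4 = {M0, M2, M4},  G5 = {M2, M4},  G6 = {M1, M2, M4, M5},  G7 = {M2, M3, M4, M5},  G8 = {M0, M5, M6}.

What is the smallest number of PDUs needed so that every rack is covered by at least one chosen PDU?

G1 and G6 and G8 together: G1 ∪ G6 ∪ G8 = {M0, M1, M2, M3, M4, M5, M6} — every rack is covered.
Only G8 contains M6, so G8 is forced; the remaining 4 racks need at least 2 more PDUs (each remaining PDU adds at most 3) — so at least 3 PDUs are needed, and 3 is optimal.

3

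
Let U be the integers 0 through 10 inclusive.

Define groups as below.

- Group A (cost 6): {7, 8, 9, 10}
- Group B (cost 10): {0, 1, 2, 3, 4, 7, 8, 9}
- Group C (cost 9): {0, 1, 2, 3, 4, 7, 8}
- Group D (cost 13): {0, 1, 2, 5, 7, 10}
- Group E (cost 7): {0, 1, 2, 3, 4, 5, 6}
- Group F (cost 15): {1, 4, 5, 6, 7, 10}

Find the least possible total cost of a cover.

A, E together cover every item (A ∪ E = {0, 1, 2, 3, 4, 5, 6, 7, 8, 9, 10}); total cost 6 + 7 = 13.
No covering selection has total cost below 13.

13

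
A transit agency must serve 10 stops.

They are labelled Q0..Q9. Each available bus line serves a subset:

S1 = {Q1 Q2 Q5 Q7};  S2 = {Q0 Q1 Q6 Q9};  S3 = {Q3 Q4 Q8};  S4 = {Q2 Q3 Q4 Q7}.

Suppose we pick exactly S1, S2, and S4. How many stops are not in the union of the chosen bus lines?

1

Union of S1, S2, S4 = {Q0, Q1, Q2, Q3, Q4, Q5, Q6, Q7, Q9}.
Not covered: Q8 — 1 stop.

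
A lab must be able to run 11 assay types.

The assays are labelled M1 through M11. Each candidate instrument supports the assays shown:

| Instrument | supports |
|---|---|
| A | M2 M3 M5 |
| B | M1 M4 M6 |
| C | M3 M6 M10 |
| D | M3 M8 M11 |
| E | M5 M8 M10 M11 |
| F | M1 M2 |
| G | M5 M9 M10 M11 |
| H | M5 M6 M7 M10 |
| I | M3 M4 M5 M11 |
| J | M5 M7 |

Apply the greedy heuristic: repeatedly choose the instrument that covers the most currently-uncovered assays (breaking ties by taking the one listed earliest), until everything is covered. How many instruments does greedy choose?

5

Greedy: pick E (covers 4 new) → pick B (covers 3 new) → pick A (covers 2 new) → pick G (covers 1 new) → pick H (covers 1 new). Total picks: 5.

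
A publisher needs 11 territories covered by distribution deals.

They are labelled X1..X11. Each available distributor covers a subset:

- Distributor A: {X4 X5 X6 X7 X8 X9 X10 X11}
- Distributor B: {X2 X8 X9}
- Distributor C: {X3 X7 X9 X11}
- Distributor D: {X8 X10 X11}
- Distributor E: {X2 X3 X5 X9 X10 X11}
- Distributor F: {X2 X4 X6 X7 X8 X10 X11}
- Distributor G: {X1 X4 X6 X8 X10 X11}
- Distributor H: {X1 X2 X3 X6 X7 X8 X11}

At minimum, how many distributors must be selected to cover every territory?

2

Take {A, H}. Their union is {X1, X2, X3, X4, X5, X6, X7, X8, X9, X10, X11}, which is all 11 territories.
No single distributor has all 11 territories (the largest, A, has 8), so 2 is optimal.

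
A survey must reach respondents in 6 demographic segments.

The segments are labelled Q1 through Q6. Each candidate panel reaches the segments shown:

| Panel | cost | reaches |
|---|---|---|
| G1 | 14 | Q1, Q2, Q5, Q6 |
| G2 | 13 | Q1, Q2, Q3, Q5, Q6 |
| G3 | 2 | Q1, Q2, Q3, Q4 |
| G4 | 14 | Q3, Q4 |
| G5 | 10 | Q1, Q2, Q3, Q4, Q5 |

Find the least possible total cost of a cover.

G2, G3 together cover every segment (G2 ∪ G3 = {Q1, Q2, Q3, Q4, Q5, Q6}); total cost 13 + 2 = 15.
No covering selection has total cost below 15.

15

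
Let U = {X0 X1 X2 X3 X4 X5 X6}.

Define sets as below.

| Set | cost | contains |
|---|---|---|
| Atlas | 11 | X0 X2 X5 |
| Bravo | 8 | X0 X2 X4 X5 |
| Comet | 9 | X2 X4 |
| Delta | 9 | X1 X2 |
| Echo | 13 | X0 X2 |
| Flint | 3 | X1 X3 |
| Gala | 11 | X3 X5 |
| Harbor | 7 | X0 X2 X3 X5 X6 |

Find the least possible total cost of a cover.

Bravo, Flint, Harbor together cover every element (Bravo ∪ Flint ∪ Harbor = {X0, X1, X2, X3, X4, X5, X6}); total cost 8 + 3 + 7 = 18.
No covering selection has total cost below 18.

18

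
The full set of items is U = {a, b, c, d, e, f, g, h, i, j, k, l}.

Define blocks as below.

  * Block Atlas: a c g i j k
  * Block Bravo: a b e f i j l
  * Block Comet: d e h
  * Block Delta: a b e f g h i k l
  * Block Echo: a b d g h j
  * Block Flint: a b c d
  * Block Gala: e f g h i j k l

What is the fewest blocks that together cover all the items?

2

Flint and Gala cover everything between them: the union {a, b, c, d, e, f, g, h, i, j, k, l} is all of U.
No single block has all 12 items (the largest, Delta, has 9), so 2 is optimal.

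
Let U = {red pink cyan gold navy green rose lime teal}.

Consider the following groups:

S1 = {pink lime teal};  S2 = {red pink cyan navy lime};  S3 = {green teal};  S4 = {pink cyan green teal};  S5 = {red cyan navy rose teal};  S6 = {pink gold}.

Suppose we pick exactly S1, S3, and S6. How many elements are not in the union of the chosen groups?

Union of S1, S3, S6 = {pink, gold, green, lime, teal}.
Not covered: red, cyan, navy, rose — 4 elements.

4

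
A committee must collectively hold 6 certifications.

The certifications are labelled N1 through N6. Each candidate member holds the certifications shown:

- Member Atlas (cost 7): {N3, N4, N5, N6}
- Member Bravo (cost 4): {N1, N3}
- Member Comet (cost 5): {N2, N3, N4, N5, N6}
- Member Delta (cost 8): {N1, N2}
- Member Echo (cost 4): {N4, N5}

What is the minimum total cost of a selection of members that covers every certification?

Bravo, Comet together cover every certification (Bravo ∪ Comet = {N1, N2, N3, N4, N5, N6}); total cost 4 + 5 = 9.
No covering selection has total cost below 9.

9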